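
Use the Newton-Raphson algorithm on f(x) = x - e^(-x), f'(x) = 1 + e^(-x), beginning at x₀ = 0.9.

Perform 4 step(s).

f(x) = x - e^(-x)
f'(x) = 1 + e^(-x)
x₀ = 0.9

Newton-Raphson formula: x_{n+1} = x_n - f(x_n)/f'(x_n)

Iteration 1:
  f(0.900000) = 0.493430
  f'(0.900000) = 1.406570
  x_1 = 0.900000 - 0.493430/1.406570 = 0.549196
Iteration 2:
  f(0.549196) = -0.028218
  f'(0.549196) = 1.577414
  x_2 = 0.549196 - (-0.028218)/1.577414 = 0.567085
Iteration 3:
  f(0.567085) = -0.000092
  f'(0.567085) = 1.567177
  x_3 = 0.567085 - (-0.000092)/1.567177 = 0.567143
Iteration 4:
  f(0.567143) = 0.000000
  f'(0.567143) = 1.567143
  x_4 = 0.567143 - 0.000000/1.567143 = 0.567143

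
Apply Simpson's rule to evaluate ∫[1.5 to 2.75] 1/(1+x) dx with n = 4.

f(x) = 1/(1+x)
a = 1.5, b = 2.75, n = 4
h = (b - a)/n = 0.312500

Simpson's rule: (h/3)[f(x₀) + 4f(x₁) + 2f(x₂) + ... + f(xₙ)]

x_0 = 1.5000, f(x_0) = 0.400000, coefficient = 1
x_1 = 1.8125, f(x_1) = 0.355556, coefficient = 4
x_2 = 2.1250, f(x_2) = 0.320000, coefficient = 2
x_3 = 2.4375, f(x_3) = 0.290909, coefficient = 4
x_4 = 2.7500, f(x_4) = 0.266667, coefficient = 1

I ≈ (0.312500/3) × 3.892525 = 0.405471
Exact value: 0.405465
Error: 0.000006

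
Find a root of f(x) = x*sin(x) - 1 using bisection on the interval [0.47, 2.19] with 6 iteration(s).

f(x) = x*sin(x) - 1
Initial interval: [0.47, 2.19]

Iteration 1:
  c_1 = (0.470000 + 2.190000)/2 = 1.330000
  f(c_1) = f(1.330000) = 0.291627
  f(a) × f(c) < 0, new interval: [0.470000, 1.330000]
Iteration 2:
  c_2 = (0.470000 + 1.330000)/2 = 0.900000
  f(c_2) = f(0.900000) = -0.295006
  f(a) × f(c) ≥ 0, new interval: [0.900000, 1.330000]
Iteration 3:
  c_3 = (0.900000 + 1.330000)/2 = 1.115000
  f(c_3) = f(1.115000) = 0.001171
  f(a) × f(c) < 0, new interval: [0.900000, 1.115000]
Iteration 4:
  c_4 = (0.900000 + 1.115000)/2 = 1.007500
  f(c_4) = f(1.007500) = -0.148159
  f(a) × f(c) ≥ 0, new interval: [1.007500, 1.115000]
Iteration 5:
  c_5 = (1.007500 + 1.115000)/2 = 1.061250
  f(c_5) = f(1.061250) = -0.073565
  f(a) × f(c) ≥ 0, new interval: [1.061250, 1.115000]
Iteration 6:
  c_6 = (1.061250 + 1.115000)/2 = 1.088125
  f(c_6) = f(1.088125) = -0.036184
  f(a) × f(c) ≥ 0, new interval: [1.088125, 1.115000]

After 6 iteration(s), the approximation is c_6 = 1.088125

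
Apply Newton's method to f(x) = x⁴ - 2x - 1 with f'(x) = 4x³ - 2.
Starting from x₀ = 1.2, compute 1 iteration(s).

f(x) = x⁴ - 2x - 1
f'(x) = 4x³ - 2
x₀ = 1.2

Newton-Raphson formula: x_{n+1} = x_n - f(x_n)/f'(x_n)

Iteration 1:
  f(1.200000) = -1.326400
  f'(1.200000) = 4.912000
  x_1 = 1.200000 - (-1.326400)/4.912000 = 1.470033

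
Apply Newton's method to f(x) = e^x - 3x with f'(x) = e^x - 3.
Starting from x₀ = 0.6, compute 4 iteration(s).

f(x) = e^x - 3x
f'(x) = e^x - 3
x₀ = 0.6

Newton-Raphson formula: x_{n+1} = x_n - f(x_n)/f'(x_n)

Iteration 1:
  f(0.600000) = 0.022119
  f'(0.600000) = -1.177881
  x_1 = 0.600000 - 0.022119/(-1.177881) = 0.618778
Iteration 2:
  f(0.618778) = 0.000323
  f'(0.618778) = -1.143341
  x_2 = 0.618778 - 0.000323/(-1.143341) = 0.619061
Iteration 3:
  f(0.619061) = 0.000000
  f'(0.619061) = -1.142816
  x_3 = 0.619061 - 0.000000/(-1.142816) = 0.619061
Iteration 4:
  f(0.619061) = 0.000000
  f'(0.619061) = -1.142816
  x_4 = 0.619061 - 0.000000/(-1.142816) = 0.619061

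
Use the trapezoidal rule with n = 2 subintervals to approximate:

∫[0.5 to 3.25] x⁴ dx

f(x) = x⁴
a = 0.5, b = 3.25, n = 2
h = (b - a)/n = 1.375000

Trapezoidal rule: (h/2)[f(x₀) + 2f(x₁) + 2f(x₂) + ... + f(xₙ)]

x_0 = 0.5000, f(x_0) = 0.062500, coefficient = 1
x_1 = 1.8750, f(x_1) = 12.359619, coefficient = 2
x_2 = 3.2500, f(x_2) = 111.566406, coefficient = 1

I ≈ (1.375000/2) × 136.348145 = 93.739349
Exact value: 72.511914
Error: 21.227435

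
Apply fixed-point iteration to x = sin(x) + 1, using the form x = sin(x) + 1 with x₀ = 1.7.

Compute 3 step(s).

Equation: x = sin(x) + 1
Fixed-point form: x = sin(x) + 1
x₀ = 1.7

x_1 = g(1.700000) = 1.991665
x_2 = g(1.991665) = 1.912734
x_3 = g(1.912734) = 1.942107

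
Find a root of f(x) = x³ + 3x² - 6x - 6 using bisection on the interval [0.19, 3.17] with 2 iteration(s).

f(x) = x³ + 3x² - 6x - 6
Initial interval: [0.19, 3.17]

Iteration 1:
  c_1 = (0.190000 + 3.170000)/2 = 1.680000
  f(c_1) = f(1.680000) = -2.871168
  f(a) × f(c) ≥ 0, new interval: [1.680000, 3.170000]
Iteration 2:
  c_2 = (1.680000 + 3.170000)/2 = 2.425000
  f(c_2) = f(2.425000) = 11.352391
  f(a) × f(c) < 0, new interval: [1.680000, 2.425000]

After 2 iteration(s), the approximation is c_2 = 2.425000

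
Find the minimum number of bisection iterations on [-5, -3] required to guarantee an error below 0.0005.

We need (b-a)/2^n ≤ 0.0005
(-3 - (-5))/2^n ≤ 0.0005
2/2^n ≤ 0.0005
2^n ≥ 4000
n ≥ log₂(4000) = 11.97
n ≥ 12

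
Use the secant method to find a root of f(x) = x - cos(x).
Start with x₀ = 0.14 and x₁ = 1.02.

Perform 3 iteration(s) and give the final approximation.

f(x) = x - cos(x)
x₀ = 0.14, x₁ = 1.02

Secant formula: x_{n+1} = x_n - f(x_n)(x_n - x_{n-1})/(f(x_n) - f(x_{n-1}))

Iteration 1:
  f(0.140000) = -0.850216
  f(1.020000) = 0.496634
  x_2 = 1.020000 - 0.496634×(1.020000 - 0.140000)/(0.496634 - (-0.850216))
       = 0.695511
Iteration 2:
  f(1.020000) = 0.496634
  f(0.695511) = -0.072215
  x_3 = 0.695511 - (-0.072215)×(0.695511 - 1.020000)/(-0.072215 - 0.496634)
       = 0.736705
Iteration 3:
  f(0.695511) = -0.072215
  f(0.736705) = -0.003982
  x_4 = 0.736705 - (-0.003982)×(0.736705 - 0.695511)/(-0.003982 - (-0.072215))
       = 0.739109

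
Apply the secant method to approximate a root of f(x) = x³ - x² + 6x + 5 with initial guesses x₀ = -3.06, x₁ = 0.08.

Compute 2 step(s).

f(x) = x³ - x² + 6x + 5
x₀ = -3.06, x₁ = 0.08

Secant formula: x_{n+1} = x_n - f(x_n)(x_n - x_{n-1})/(f(x_n) - f(x_{n-1}))

Iteration 1:
  f(-3.060000) = -51.376216
  f(0.080000) = 5.474112
  x_2 = 0.080000 - 5.474112×(0.080000 - (-3.060000))/(5.474112 - (-51.376216))
       = -0.222350
Iteration 2:
  f(0.080000) = 5.474112
  f(-0.222350) = 3.605466
  x_3 = -0.222350 - 3.605466×(-0.222350 - 0.080000)/(3.605466 - 5.474112)
       = -0.805721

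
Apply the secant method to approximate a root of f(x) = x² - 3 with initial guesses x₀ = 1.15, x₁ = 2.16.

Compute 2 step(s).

f(x) = x² - 3
x₀ = 1.15, x₁ = 2.16

Secant formula: x_{n+1} = x_n - f(x_n)(x_n - x_{n-1})/(f(x_n) - f(x_{n-1}))

Iteration 1:
  f(1.150000) = -1.677500
  f(2.160000) = 1.665600
  x_2 = 2.160000 - 1.665600×(2.160000 - 1.150000)/(1.665600 - (-1.677500))
       = 1.656798
Iteration 2:
  f(2.160000) = 1.665600
  f(1.656798) = -0.255022
  x_3 = 1.656798 - (-0.255022)×(1.656798 - 2.160000)/(-0.255022 - 1.665600)
       = 1.723613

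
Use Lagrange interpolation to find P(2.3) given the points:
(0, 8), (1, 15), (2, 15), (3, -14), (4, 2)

Lagrange interpolation formula:
P(x) = Σ yᵢ × Lᵢ(x)
where Lᵢ(x) = Π_{j≠i} (x - xⱼ)/(xᵢ - xⱼ)

L_0(2.3) = (2.3 - 1)/(0 - 1) × (2.3 - 2)/(0 - 2) × (2.3 - 3)/(0 - 3) × (2.3 - 4)/(0 - 4) = 0.019337
L_1(2.3) = (2.3 - 0)/(1 - 0) × (2.3 - 2)/(1 - 2) × (2.3 - 3)/(1 - 3) × (2.3 - 4)/(1 - 4) = -0.136850
L_2(2.3) = (2.3 - 0)/(2 - 0) × (2.3 - 1)/(2 - 1) × (2.3 - 3)/(2 - 3) × (2.3 - 4)/(2 - 4) = 0.889525
L_3(2.3) = (2.3 - 0)/(3 - 0) × (2.3 - 1)/(3 - 1) × (2.3 - 2)/(3 - 2) × (2.3 - 4)/(3 - 4) = 0.254150
L_4(2.3) = (2.3 - 0)/(4 - 0) × (2.3 - 1)/(4 - 1) × (2.3 - 2)/(4 - 2) × (2.3 - 3)/(4 - 3) = -0.026162

P(2.3) = 8×L_0(2.3) + 15×L_1(2.3) + 15×L_2(2.3) + (-14)×L_3(2.3) + 2×L_4(2.3)
P(2.3) = 7.834400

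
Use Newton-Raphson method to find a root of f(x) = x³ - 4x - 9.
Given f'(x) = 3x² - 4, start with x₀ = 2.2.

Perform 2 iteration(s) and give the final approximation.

f(x) = x³ - 4x - 9
f'(x) = 3x² - 4
x₀ = 2.2

Newton-Raphson formula: x_{n+1} = x_n - f(x_n)/f'(x_n)

Iteration 1:
  f(2.200000) = -7.152000
  f'(2.200000) = 10.520000
  x_1 = 2.200000 - (-7.152000)/10.520000 = 2.879848
Iteration 2:
  f(2.879848) = 3.364696
  f'(2.879848) = 20.880572
  x_2 = 2.879848 - 3.364696/20.880572 = 2.718708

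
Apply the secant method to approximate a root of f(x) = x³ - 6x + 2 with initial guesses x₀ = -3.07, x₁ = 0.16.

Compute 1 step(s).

f(x) = x³ - 6x + 2
x₀ = -3.07, x₁ = 0.16

Secant formula: x_{n+1} = x_n - f(x_n)(x_n - x_{n-1})/(f(x_n) - f(x_{n-1}))

Iteration 1:
  f(-3.070000) = -8.514443
  f(0.160000) = 1.044096
  x_2 = 0.160000 - 1.044096×(0.160000 - (-3.070000))/(1.044096 - (-8.514443))
       = -0.192819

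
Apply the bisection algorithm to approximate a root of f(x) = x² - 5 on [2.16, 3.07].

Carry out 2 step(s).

f(x) = x² - 5
Initial interval: [2.16, 3.07]

Iteration 1:
  c_1 = (2.160000 + 3.070000)/2 = 2.615000
  f(c_1) = f(2.615000) = 1.838225
  f(a) × f(c) < 0, new interval: [2.160000, 2.615000]
Iteration 2:
  c_2 = (2.160000 + 2.615000)/2 = 2.387500
  f(c_2) = f(2.387500) = 0.700156
  f(a) × f(c) < 0, new interval: [2.160000, 2.387500]

After 2 iteration(s), the approximation is c_2 = 2.387500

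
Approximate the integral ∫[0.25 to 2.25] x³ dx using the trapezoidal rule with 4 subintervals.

f(x) = x³
a = 0.25, b = 2.25, n = 4
h = (b - a)/n = 0.500000

Trapezoidal rule: (h/2)[f(x₀) + 2f(x₁) + 2f(x₂) + ... + f(xₙ)]

x_0 = 0.2500, f(x_0) = 0.015625, coefficient = 1
x_1 = 0.7500, f(x_1) = 0.421875, coefficient = 2
x_2 = 1.2500, f(x_2) = 1.953125, coefficient = 2
x_3 = 1.7500, f(x_3) = 5.359375, coefficient = 2
x_4 = 2.2500, f(x_4) = 11.390625, coefficient = 1

I ≈ (0.500000/2) × 26.875000 = 6.718750
Exact value: 6.406250
Error: 0.312500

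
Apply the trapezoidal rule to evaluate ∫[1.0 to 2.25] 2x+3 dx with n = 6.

f(x) = 2x+3
a = 1.0, b = 2.25, n = 6
h = (b - a)/n = 0.208333

Trapezoidal rule: (h/2)[f(x₀) + 2f(x₁) + 2f(x₂) + ... + f(xₙ)]

x_0 = 1.0000, f(x_0) = 5.000000, coefficient = 1
x_1 = 1.2083, f(x_1) = 5.416667, coefficient = 2
x_2 = 1.4167, f(x_2) = 5.833333, coefficient = 2
x_3 = 1.6250, f(x_3) = 6.250000, coefficient = 2
x_4 = 1.8333, f(x_4) = 6.666667, coefficient = 2
x_5 = 2.0417, f(x_5) = 7.083333, coefficient = 2
x_6 = 2.2500, f(x_6) = 7.500000, coefficient = 1

I ≈ (0.208333/2) × 75.000000 = 7.812500
Exact value: 7.812500
Error: 0.000000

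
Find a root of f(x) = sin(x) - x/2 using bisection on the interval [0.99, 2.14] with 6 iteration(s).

f(x) = sin(x) - x/2
Initial interval: [0.99, 2.14]

Iteration 1:
  c_1 = (0.990000 + 2.140000)/2 = 1.565000
  f(c_1) = f(1.565000) = 0.217483
  f(a) × f(c) ≥ 0, new interval: [1.565000, 2.140000]
Iteration 2:
  c_2 = (1.565000 + 2.140000)/2 = 1.852500
  f(c_2) = f(1.852500) = 0.034333
  f(a) × f(c) ≥ 0, new interval: [1.852500, 2.140000]
Iteration 3:
  c_3 = (1.852500 + 2.140000)/2 = 1.996250
  f(c_3) = f(1.996250) = -0.087273
  f(a) × f(c) < 0, new interval: [1.852500, 1.996250]
Iteration 4:
  c_4 = (1.852500 + 1.996250)/2 = 1.924375
  f(c_4) = f(1.924375) = -0.024048
  f(a) × f(c) < 0, new interval: [1.852500, 1.924375]
Iteration 5:
  c_5 = (1.852500 + 1.924375)/2 = 1.888437
  f(c_5) = f(1.888437) = 0.005756
  f(a) × f(c) ≥ 0, new interval: [1.888437, 1.924375]
Iteration 6:
  c_6 = (1.888437 + 1.924375)/2 = 1.906406
  f(c_6) = f(1.906406) = -0.008994
  f(a) × f(c) < 0, new interval: [1.888437, 1.906406]

After 6 iteration(s), the approximation is c_6 = 1.906406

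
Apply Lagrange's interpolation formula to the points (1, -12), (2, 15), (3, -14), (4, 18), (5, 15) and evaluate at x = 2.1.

Lagrange interpolation formula:
P(x) = Σ yᵢ × Lᵢ(x)
where Lᵢ(x) = Π_{j≠i} (x - xⱼ)/(xᵢ - xⱼ)

L_0(2.1) = (2.1 - 2)/(1 - 2) × (2.1 - 3)/(1 - 3) × (2.1 - 4)/(1 - 4) × (2.1 - 5)/(1 - 5) = -0.020663
L_1(2.1) = (2.1 - 1)/(2 - 1) × (2.1 - 3)/(2 - 3) × (2.1 - 4)/(2 - 4) × (2.1 - 5)/(2 - 5) = 0.909150
L_2(2.1) = (2.1 - 1)/(3 - 1) × (2.1 - 2)/(3 - 2) × (2.1 - 4)/(3 - 4) × (2.1 - 5)/(3 - 5) = 0.151525
L_3(2.1) = (2.1 - 1)/(4 - 1) × (2.1 - 2)/(4 - 2) × (2.1 - 3)/(4 - 3) × (2.1 - 5)/(4 - 5) = -0.047850
L_4(2.1) = (2.1 - 1)/(5 - 1) × (2.1 - 2)/(5 - 2) × (2.1 - 3)/(5 - 3) × (2.1 - 4)/(5 - 4) = 0.007838

P(2.1) = (-12)×L_0(2.1) + 15×L_1(2.1) + (-14)×L_2(2.1) + 18×L_3(2.1) + 15×L_4(2.1)
P(2.1) = 11.020112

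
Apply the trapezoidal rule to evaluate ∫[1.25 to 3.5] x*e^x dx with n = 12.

f(x) = x*e^x
a = 1.25, b = 3.5, n = 12
h = (b - a)/n = 0.187500

Trapezoidal rule: (h/2)[f(x₀) + 2f(x₁) + 2f(x₂) + ... + f(xₙ)]

x_0 = 1.2500, f(x_0) = 4.362929, coefficient = 1
x_1 = 1.4375, f(x_1) = 6.052101, coefficient = 2
x_2 = 1.6250, f(x_2) = 8.252431, coefficient = 2
x_3 = 1.8125, f(x_3) = 11.102909, coefficient = 2
x_4 = 2.0000, f(x_4) = 14.778112, coefficient = 2
x_5 = 2.1875, f(x_5) = 19.496975, coefficient = 2
x_6 = 2.3750, f(x_6) = 25.533656, coefficient = 2
x_7 = 2.5625, f(x_7) = 33.231006, coefficient = 2
x_8 = 2.7500, f(x_8) = 43.017238, coefficient = 2
x_9 = 2.9375, f(x_9) = 55.426559, coefficient = 2
x_10 = 3.1250, f(x_10) = 71.124672, coefficient = 2
x_11 = 3.3125, f(x_11) = 90.940295, coefficient = 2
x_12 = 3.5000, f(x_12) = 115.904082, coefficient = 1

I ≈ (0.187500/2) × 878.178918 = 82.329274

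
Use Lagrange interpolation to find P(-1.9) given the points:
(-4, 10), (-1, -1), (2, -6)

Lagrange interpolation formula:
P(x) = Σ yᵢ × Lᵢ(x)
where Lᵢ(x) = Π_{j≠i} (x - xⱼ)/(xᵢ - xⱼ)

L_0(-1.9) = (-1.9 - (-1))/(-4 - (-1)) × (-1.9 - 2)/(-4 - 2) = 0.195000
L_1(-1.9) = (-1.9 - (-4))/(-1 - (-4)) × (-1.9 - 2)/(-1 - 2) = 0.910000
L_2(-1.9) = (-1.9 - (-4))/(2 - (-4)) × (-1.9 - (-1))/(2 - (-1)) = -0.105000

P(-1.9) = 10×L_0(-1.9) + (-1)×L_1(-1.9) + (-6)×L_2(-1.9)
P(-1.9) = 1.670000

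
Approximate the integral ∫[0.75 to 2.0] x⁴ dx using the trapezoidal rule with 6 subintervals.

f(x) = x⁴
a = 0.75, b = 2.0, n = 6
h = (b - a)/n = 0.208333

Trapezoidal rule: (h/2)[f(x₀) + 2f(x₁) + 2f(x₂) + ... + f(xₙ)]

x_0 = 0.7500, f(x_0) = 0.316406, coefficient = 1
x_1 = 0.9583, f(x_1) = 0.843464, coefficient = 2
x_2 = 1.1667, f(x_2) = 1.852623, coefficient = 2
x_3 = 1.3750, f(x_3) = 3.574463, coefficient = 2
x_4 = 1.5833, f(x_4) = 6.284770, coefficient = 2
x_5 = 1.7917, f(x_5) = 10.304546, coefficient = 2
x_6 = 2.0000, f(x_6) = 16.000000, coefficient = 1

I ≈ (0.208333/2) × 62.036139 = 6.462098
Exact value: 6.352539
Error: 0.109559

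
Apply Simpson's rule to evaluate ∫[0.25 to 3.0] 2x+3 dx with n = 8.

f(x) = 2x+3
a = 0.25, b = 3.0, n = 8
h = (b - a)/n = 0.343750

Simpson's rule: (h/3)[f(x₀) + 4f(x₁) + 2f(x₂) + ... + f(xₙ)]

x_0 = 0.2500, f(x_0) = 3.500000, coefficient = 1
x_1 = 0.5938, f(x_1) = 4.187500, coefficient = 4
x_2 = 0.9375, f(x_2) = 4.875000, coefficient = 2
x_3 = 1.2812, f(x_3) = 5.562500, coefficient = 4
x_4 = 1.6250, f(x_4) = 6.250000, coefficient = 2
x_5 = 1.9688, f(x_5) = 6.937500, coefficient = 4
x_6 = 2.3125, f(x_6) = 7.625000, coefficient = 2
x_7 = 2.6562, f(x_7) = 8.312500, coefficient = 4
x_8 = 3.0000, f(x_8) = 9.000000, coefficient = 1

I ≈ (0.343750/3) × 150.000000 = 17.187500
Exact value: 17.187500
Error: 0.000000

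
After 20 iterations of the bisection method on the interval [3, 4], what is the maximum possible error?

Bisection error bound: |error| ≤ (b-a)/2^n
|error| ≤ (4 - 3)/2^20 = 1/2^20
|error| ≤ 0.0000009537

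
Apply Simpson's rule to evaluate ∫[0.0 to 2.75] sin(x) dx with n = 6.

f(x) = sin(x)
a = 0.0, b = 2.75, n = 6
h = (b - a)/n = 0.458333

Simpson's rule: (h/3)[f(x₀) + 4f(x₁) + 2f(x₂) + ... + f(xₙ)]

x_0 = 0.0000, f(x_0) = 0.000000, coefficient = 1
x_1 = 0.4583, f(x_1) = 0.442454, coefficient = 4
x_2 = 0.9167, f(x_2) = 0.793578, coefficient = 2
x_3 = 1.3750, f(x_3) = 0.980893, coefficient = 4
x_4 = 1.8333, f(x_4) = 0.965735, coefficient = 2
x_5 = 2.2917, f(x_5) = 0.751232, coefficient = 4
x_6 = 2.7500, f(x_6) = 0.381661, coefficient = 1

I ≈ (0.458333/3) × 12.598601 = 1.924786
Exact value: 1.924302
Error: 0.000484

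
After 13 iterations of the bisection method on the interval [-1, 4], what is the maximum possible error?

Bisection error bound: |error| ≤ (b-a)/2^n
|error| ≤ (4 - (-1))/2^13 = 5/2^13
|error| ≤ 0.0006103516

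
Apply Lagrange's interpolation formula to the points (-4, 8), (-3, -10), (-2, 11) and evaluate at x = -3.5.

Lagrange interpolation formula:
P(x) = Σ yᵢ × Lᵢ(x)
where Lᵢ(x) = Π_{j≠i} (x - xⱼ)/(xᵢ - xⱼ)

L_0(-3.5) = (-3.5 - (-3))/(-4 - (-3)) × (-3.5 - (-2))/(-4 - (-2)) = 0.375000
L_1(-3.5) = (-3.5 - (-4))/(-3 - (-4)) × (-3.5 - (-2))/(-3 - (-2)) = 0.750000
L_2(-3.5) = (-3.5 - (-4))/(-2 - (-4)) × (-3.5 - (-3))/(-2 - (-3)) = -0.125000

P(-3.5) = 8×L_0(-3.5) + (-10)×L_1(-3.5) + 11×L_2(-3.5)
P(-3.5) = -5.875000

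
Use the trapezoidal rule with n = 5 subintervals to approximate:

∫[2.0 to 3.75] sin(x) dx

f(x) = sin(x)
a = 2.0, b = 3.75, n = 5
h = (b - a)/n = 0.350000

Trapezoidal rule: (h/2)[f(x₀) + 2f(x₁) + 2f(x₂) + ... + f(xₙ)]

x_0 = 2.0000, f(x_0) = 0.909297, coefficient = 1
x_1 = 2.3500, f(x_1) = 0.711473, coefficient = 2
x_2 = 2.7000, f(x_2) = 0.427380, coefficient = 2
x_3 = 3.0500, f(x_3) = 0.091465, coefficient = 2
x_4 = 3.4000, f(x_4) = -0.255541, coefficient = 2
x_5 = 3.7500, f(x_5) = -0.571561, coefficient = 1

I ≈ (0.350000/2) × 2.287290 = 0.400276
Exact value: 0.404413
Error: 0.004137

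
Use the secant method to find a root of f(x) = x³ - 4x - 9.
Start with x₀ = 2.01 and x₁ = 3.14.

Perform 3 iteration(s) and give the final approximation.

f(x) = x³ - 4x - 9
x₀ = 2.01, x₁ = 3.14

Secant formula: x_{n+1} = x_n - f(x_n)(x_n - x_{n-1})/(f(x_n) - f(x_{n-1}))

Iteration 1:
  f(2.010000) = -8.919399
  f(3.140000) = 9.399144
  x_2 = 3.140000 - 9.399144×(3.140000 - 2.010000)/(9.399144 - (-8.919399))
       = 2.560203
Iteration 2:
  f(3.140000) = 9.399144
  f(2.560203) = -2.459602
  x_3 = 2.560203 - (-2.459602)×(2.560203 - 3.140000)/(-2.459602 - 9.399144)
       = 2.680458
Iteration 3:
  f(2.560203) = -2.459602
  f(2.680458) = -0.463133
  x_4 = 2.680458 - (-0.463133)×(2.680458 - 2.560203)/(-0.463133 - (-2.459602))
       = 2.708354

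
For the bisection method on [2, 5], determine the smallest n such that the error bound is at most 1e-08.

We need (b-a)/2^n ≤ 1e-08
(5 - 2)/2^n ≤ 1e-08
3/2^n ≤ 1e-08
2^n ≥ 300000000
n ≥ log₂(300000000) = 28.16
n ≥ 29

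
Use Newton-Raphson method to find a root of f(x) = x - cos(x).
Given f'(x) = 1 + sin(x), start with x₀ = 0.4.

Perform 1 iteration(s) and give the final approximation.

f(x) = x - cos(x)
f'(x) = 1 + sin(x)
x₀ = 0.4

Newton-Raphson formula: x_{n+1} = x_n - f(x_n)/f'(x_n)

Iteration 1:
  f(0.400000) = -0.521061
  f'(0.400000) = 1.389418
  x_1 = 0.400000 - (-0.521061)/1.389418 = 0.775021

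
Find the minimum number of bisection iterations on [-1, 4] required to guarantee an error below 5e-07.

We need (b-a)/2^n ≤ 5e-07
(4 - (-1))/2^n ≤ 5e-07
5/2^n ≤ 5e-07
2^n ≥ 10000000
n ≥ log₂(10000000) = 23.25
n ≥ 24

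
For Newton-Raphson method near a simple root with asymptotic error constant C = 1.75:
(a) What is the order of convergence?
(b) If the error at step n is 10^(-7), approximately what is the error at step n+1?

(a) Newton-Raphson has quadratic (order 2) convergence near simple roots.
    This means |e_{n+1}| ≈ C|e_n|².

(b) With |e_n| = 10^(-7) and C = 1.75:
    |e_{n+1}| ≈ 1.75 × (10^(-7))² = 1.75 × 10^(-14)

(a) 2 (quadratic); (b) |e_{n+1}| ≈ 1.750e-14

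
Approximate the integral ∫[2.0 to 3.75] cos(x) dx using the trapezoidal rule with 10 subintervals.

f(x) = cos(x)
a = 2.0, b = 3.75, n = 10
h = (b - a)/n = 0.175000

Trapezoidal rule: (h/2)[f(x₀) + 2f(x₁) + 2f(x₂) + ... + f(xₙ)]

x_0 = 2.0000, f(x_0) = -0.416147, coefficient = 1
x_1 = 2.1750, f(x_1) = -0.568107, coefficient = 2
x_2 = 2.3500, f(x_2) = -0.702713, coefficient = 2
x_3 = 2.5250, f(x_3) = -0.815854, coefficient = 2
x_4 = 2.7000, f(x_4) = -0.904072, coefficient = 2
x_5 = 2.8750, f(x_5) = -0.964674, coefficient = 2
x_6 = 3.0500, f(x_6) = -0.995808, coefficient = 2
x_7 = 3.2250, f(x_7) = -0.996524, coefficient = 2
x_8 = 3.4000, f(x_8) = -0.966798, coefficient = 2
x_9 = 3.5750, f(x_9) = -0.907540, coefficient = 2
x_10 = 3.7500, f(x_10) = -0.820559, coefficient = 1

I ≈ (0.175000/2) × -16.880886 = -1.477078
Exact value: -1.480859
Error: 0.003781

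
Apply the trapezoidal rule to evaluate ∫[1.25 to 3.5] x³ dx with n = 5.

f(x) = x³
a = 1.25, b = 3.5, n = 5
h = (b - a)/n = 0.450000

Trapezoidal rule: (h/2)[f(x₀) + 2f(x₁) + 2f(x₂) + ... + f(xₙ)]

x_0 = 1.2500, f(x_0) = 1.953125, coefficient = 1
x_1 = 1.7000, f(x_1) = 4.913000, coefficient = 2
x_2 = 2.1500, f(x_2) = 9.938375, coefficient = 2
x_3 = 2.6000, f(x_3) = 17.576000, coefficient = 2
x_4 = 3.0500, f(x_4) = 28.372625, coefficient = 2
x_5 = 3.5000, f(x_5) = 42.875000, coefficient = 1

I ≈ (0.450000/2) × 166.428125 = 37.446328
Exact value: 36.905273
Error: 0.541055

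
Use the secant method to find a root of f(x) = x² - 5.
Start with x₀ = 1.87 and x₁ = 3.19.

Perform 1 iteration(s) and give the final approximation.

f(x) = x² - 5
x₀ = 1.87, x₁ = 3.19

Secant formula: x_{n+1} = x_n - f(x_n)(x_n - x_{n-1})/(f(x_n) - f(x_{n-1}))

Iteration 1:
  f(1.870000) = -1.503100
  f(3.190000) = 5.176100
  x_2 = 3.190000 - 5.176100×(3.190000 - 1.870000)/(5.176100 - (-1.503100))
       = 2.167055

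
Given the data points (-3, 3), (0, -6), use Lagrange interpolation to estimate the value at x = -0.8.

Lagrange interpolation formula:
P(x) = Σ yᵢ × Lᵢ(x)
where Lᵢ(x) = Π_{j≠i} (x - xⱼ)/(xᵢ - xⱼ)

L_0(-0.8) = (-0.8 - 0)/(-3 - 0) = 0.266667
L_1(-0.8) = (-0.8 - (-3))/(0 - (-3)) = 0.733333

P(-0.8) = 3×L_0(-0.8) + (-6)×L_1(-0.8)
P(-0.8) = -3.600000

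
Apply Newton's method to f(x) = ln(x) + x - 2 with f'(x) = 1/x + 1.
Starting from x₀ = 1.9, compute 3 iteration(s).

f(x) = ln(x) + x - 2
f'(x) = 1/x + 1
x₀ = 1.9

Newton-Raphson formula: x_{n+1} = x_n - f(x_n)/f'(x_n)

Iteration 1:
  f(1.900000) = 0.541854
  f'(1.900000) = 1.526316
  x_1 = 1.900000 - 0.541854/1.526316 = 1.544992
Iteration 2:
  f(1.544992) = -0.019989
  f'(1.544992) = 1.647252
  x_2 = 1.544992 - (-0.019989)/1.647252 = 1.557127
Iteration 3:
  f(1.557127) = -0.000031
  f'(1.557127) = 1.642208
  x_3 = 1.557127 - (-0.000031)/1.642208 = 1.557146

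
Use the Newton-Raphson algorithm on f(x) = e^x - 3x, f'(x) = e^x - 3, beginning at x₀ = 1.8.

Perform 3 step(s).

f(x) = e^x - 3x
f'(x) = e^x - 3
x₀ = 1.8

Newton-Raphson formula: x_{n+1} = x_n - f(x_n)/f'(x_n)

Iteration 1:
  f(1.800000) = 0.649647
  f'(1.800000) = 3.049647
  x_1 = 1.800000 - 0.649647/3.049647 = 1.586976
Iteration 2:
  f(1.586976) = 0.128015
  f'(1.586976) = 1.888943
  x_2 = 1.586976 - 0.128015/1.888943 = 1.519206
Iteration 3:
  f(1.519206) = 0.010978
  f'(1.519206) = 1.568595
  x_3 = 1.519206 - 0.010978/1.568595 = 1.512207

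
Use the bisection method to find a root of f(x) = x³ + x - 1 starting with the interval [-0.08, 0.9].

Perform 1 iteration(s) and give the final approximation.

f(x) = x³ + x - 1
Initial interval: [-0.08, 0.9]

Iteration 1:
  c_1 = (-0.080000 + 0.900000)/2 = 0.410000
  f(c_1) = f(0.410000) = -0.521079
  f(a) × f(c) ≥ 0, new interval: [0.410000, 0.900000]

After 1 iteration(s), the approximation is c_1 = 0.410000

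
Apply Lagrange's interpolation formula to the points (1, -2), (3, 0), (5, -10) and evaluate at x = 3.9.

Lagrange interpolation formula:
P(x) = Σ yᵢ × Lᵢ(x)
where Lᵢ(x) = Π_{j≠i} (x - xⱼ)/(xᵢ - xⱼ)

L_0(3.9) = (3.9 - 3)/(1 - 3) × (3.9 - 5)/(1 - 5) = -0.123750
L_1(3.9) = (3.9 - 1)/(3 - 1) × (3.9 - 5)/(3 - 5) = 0.797500
L_2(3.9) = (3.9 - 1)/(5 - 1) × (3.9 - 3)/(5 - 3) = 0.326250

P(3.9) = (-2)×L_0(3.9) + 0×L_1(3.9) + (-10)×L_2(3.9)
P(3.9) = -3.015000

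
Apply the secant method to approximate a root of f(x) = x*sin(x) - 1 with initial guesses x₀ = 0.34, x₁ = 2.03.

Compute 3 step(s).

f(x) = x*sin(x) - 1
x₀ = 0.34, x₁ = 2.03

Secant formula: x_{n+1} = x_n - f(x_n)(x_n - x_{n-1})/(f(x_n) - f(x_{n-1}))

Iteration 1:
  f(0.340000) = -0.886614
  f(2.030000) = 0.819704
  x_2 = 2.030000 - 0.819704×(2.030000 - 0.340000)/(0.819704 - (-0.886614))
       = 1.218135
Iteration 2:
  f(2.030000) = 0.819704
  f(1.218135) = 0.143168
  x_3 = 1.218135 - 0.143168×(1.218135 - 2.030000)/(0.143168 - 0.819704)
       = 1.046330
Iteration 3:
  f(1.218135) = 0.143168
  f(1.046330) = -0.094306
  x_4 = 1.046330 - (-0.094306)×(1.046330 - 1.218135)/(-0.094306 - 0.143168)
       = 1.114558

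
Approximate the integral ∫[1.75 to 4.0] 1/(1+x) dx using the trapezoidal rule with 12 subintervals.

f(x) = 1/(1+x)
a = 1.75, b = 4.0, n = 12
h = (b - a)/n = 0.187500

Trapezoidal rule: (h/2)[f(x₀) + 2f(x₁) + 2f(x₂) + ... + f(xₙ)]

x_0 = 1.7500, f(x_0) = 0.363636, coefficient = 1
x_1 = 1.9375, f(x_1) = 0.340426, coefficient = 2
x_2 = 2.1250, f(x_2) = 0.320000, coefficient = 2
x_3 = 2.3125, f(x_3) = 0.301887, coefficient = 2
x_4 = 2.5000, f(x_4) = 0.285714, coefficient = 2
x_5 = 2.6875, f(x_5) = 0.271186, coefficient = 2
x_6 = 2.8750, f(x_6) = 0.258065, coefficient = 2
x_7 = 3.0625, f(x_7) = 0.246154, coefficient = 2
x_8 = 3.2500, f(x_8) = 0.235294, coefficient = 2
x_9 = 3.4375, f(x_9) = 0.225352, coefficient = 2
x_10 = 3.6250, f(x_10) = 0.216216, coefficient = 2
x_11 = 3.8125, f(x_11) = 0.207792, coefficient = 2
x_12 = 4.0000, f(x_12) = 0.200000, coefficient = 1

I ≈ (0.187500/2) × 6.379808 = 0.598107
Exact value: 0.597837
Error: 0.000270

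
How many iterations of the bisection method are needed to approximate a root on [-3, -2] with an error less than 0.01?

We need (b-a)/2^n ≤ 0.01
(-2 - (-3))/2^n ≤ 0.01
1/2^n ≤ 0.01
2^n ≥ 100
n ≥ log₂(100) = 6.64
n ≥ 7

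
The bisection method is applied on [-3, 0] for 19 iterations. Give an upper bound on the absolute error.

Bisection error bound: |error| ≤ (b-a)/2^n
|error| ≤ (0 - (-3))/2^19 = 3/2^19
|error| ≤ 0.0000057220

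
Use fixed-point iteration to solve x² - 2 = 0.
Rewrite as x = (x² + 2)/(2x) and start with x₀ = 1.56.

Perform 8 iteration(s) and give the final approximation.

Equation: x² - 2 = 0
Fixed-point form: x = (x² + 2)/(2x)
x₀ = 1.56

x_1 = g(1.560000) = 1.421026
x_2 = g(1.421026) = 1.414230
x_3 = g(1.414230) = 1.414214
x_4 = g(1.414214) = 1.414214
x_5 = g(1.414214) = 1.414214
x_6 = g(1.414214) = 1.414214
x_7 = g(1.414214) = 1.414214
x_8 = g(1.414214) = 1.414214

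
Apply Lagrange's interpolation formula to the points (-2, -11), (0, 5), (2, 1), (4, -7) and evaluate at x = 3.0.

Lagrange interpolation formula:
P(x) = Σ yᵢ × Lᵢ(x)
where Lᵢ(x) = Π_{j≠i} (x - xⱼ)/(xᵢ - xⱼ)

L_0(3.0) = (3.0 - 0)/(-2 - 0) × (3.0 - 2)/(-2 - 2) × (3.0 - 4)/(-2 - 4) = 0.062500
L_1(3.0) = (3.0 - (-2))/(0 - (-2)) × (3.0 - 2)/(0 - 2) × (3.0 - 4)/(0 - 4) = -0.312500
L_2(3.0) = (3.0 - (-2))/(2 - (-2)) × (3.0 - 0)/(2 - 0) × (3.0 - 4)/(2 - 4) = 0.937500
L_3(3.0) = (3.0 - (-2))/(4 - (-2)) × (3.0 - 0)/(4 - 0) × (3.0 - 2)/(4 - 2) = 0.312500

P(3.0) = (-11)×L_0(3.0) + 5×L_1(3.0) + 1×L_2(3.0) + (-7)×L_3(3.0)
P(3.0) = -3.500000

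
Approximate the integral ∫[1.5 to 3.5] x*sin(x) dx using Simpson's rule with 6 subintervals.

f(x) = x*sin(x)
a = 1.5, b = 3.5, n = 6
h = (b - a)/n = 0.333333

Simpson's rule: (h/3)[f(x₀) + 4f(x₁) + 2f(x₂) + ... + f(xₙ)]

x_0 = 1.5000, f(x_0) = 1.496242, coefficient = 1
x_1 = 1.8333, f(x_1) = 1.770514, coefficient = 4
x_2 = 2.1667, f(x_2) = 1.793264, coefficient = 2
x_3 = 2.5000, f(x_3) = 1.496180, coefficient = 4
x_4 = 2.8333, f(x_4) = 0.859635, coefficient = 2
x_5 = 3.1667, f(x_5) = -0.079393, coefficient = 4
x_6 = 3.5000, f(x_6) = -1.227741, coefficient = 1

I ≈ (0.333333/3) × 18.323503 = 2.035945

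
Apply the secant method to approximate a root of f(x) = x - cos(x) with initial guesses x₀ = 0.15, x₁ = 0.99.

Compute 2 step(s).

f(x) = x - cos(x)
x₀ = 0.15, x₁ = 0.99

Secant formula: x_{n+1} = x_n - f(x_n)(x_n - x_{n-1})/(f(x_n) - f(x_{n-1}))

Iteration 1:
  f(0.150000) = -0.838771
  f(0.990000) = 0.441310
  x_2 = 0.990000 - 0.441310×(0.990000 - 0.150000)/(0.441310 - (-0.838771))
       = 0.700409
Iteration 2:
  f(0.990000) = 0.441310
  f(0.700409) = -0.064170
  x_3 = 0.700409 - (-0.064170)×(0.700409 - 0.990000)/(-0.064170 - 0.441310)
       = 0.737172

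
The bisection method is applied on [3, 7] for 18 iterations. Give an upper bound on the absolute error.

Bisection error bound: |error| ≤ (b-a)/2^n
|error| ≤ (7 - 3)/2^18 = 4/2^18
|error| ≤ 0.0000152588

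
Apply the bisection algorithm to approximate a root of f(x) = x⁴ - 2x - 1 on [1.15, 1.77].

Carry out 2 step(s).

f(x) = x⁴ - 2x - 1
Initial interval: [1.15, 1.77]

Iteration 1:
  c_1 = (1.150000 + 1.770000)/2 = 1.460000
  f(c_1) = f(1.460000) = 0.623719
  f(a) × f(c) < 0, new interval: [1.150000, 1.460000]
Iteration 2:
  c_2 = (1.150000 + 1.460000)/2 = 1.305000
  f(c_2) = f(1.305000) = -0.709706
  f(a) × f(c) ≥ 0, new interval: [1.305000, 1.460000]

After 2 iteration(s), the approximation is c_2 = 1.305000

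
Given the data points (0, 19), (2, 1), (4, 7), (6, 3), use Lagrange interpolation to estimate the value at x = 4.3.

Lagrange interpolation formula:
P(x) = Σ yᵢ × Lᵢ(x)
where Lᵢ(x) = Π_{j≠i} (x - xⱼ)/(xᵢ - xⱼ)

L_0(4.3) = (4.3 - 2)/(0 - 2) × (4.3 - 4)/(0 - 4) × (4.3 - 6)/(0 - 6) = 0.024437
L_1(4.3) = (4.3 - 0)/(2 - 0) × (4.3 - 4)/(2 - 4) × (4.3 - 6)/(2 - 6) = -0.137062
L_2(4.3) = (4.3 - 0)/(4 - 0) × (4.3 - 2)/(4 - 2) × (4.3 - 6)/(4 - 6) = 1.050812
L_3(4.3) = (4.3 - 0)/(6 - 0) × (4.3 - 2)/(6 - 2) × (4.3 - 4)/(6 - 4) = 0.061812

P(4.3) = 19×L_0(4.3) + 1×L_1(4.3) + 7×L_2(4.3) + 3×L_3(4.3)
P(4.3) = 7.868375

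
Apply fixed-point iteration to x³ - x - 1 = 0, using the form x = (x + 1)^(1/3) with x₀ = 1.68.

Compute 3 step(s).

Equation: x³ - x - 1 = 0
Fixed-point form: x = (x + 1)^(1/3)
x₀ = 1.68

x_1 = g(1.680000) = 1.389030
x_2 = g(1.389030) = 1.336823
x_3 = g(1.336823) = 1.327013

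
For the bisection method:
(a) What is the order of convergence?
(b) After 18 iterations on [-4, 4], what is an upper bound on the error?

(a) Bisection has linear (order 1) convergence; the error is halved each step.

(b) Error bound = (b-a)/2^n = (4 - (-4))/2^{18}
    = 8/2^{18}

(a) 1 (linear); (b) error ≤ 3.05e-05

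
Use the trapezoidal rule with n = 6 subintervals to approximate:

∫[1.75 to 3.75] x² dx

f(x) = x²
a = 1.75, b = 3.75, n = 6
h = (b - a)/n = 0.333333

Trapezoidal rule: (h/2)[f(x₀) + 2f(x₁) + 2f(x₂) + ... + f(xₙ)]

x_0 = 1.7500, f(x_0) = 3.062500, coefficient = 1
x_1 = 2.0833, f(x_1) = 4.340278, coefficient = 2
x_2 = 2.4167, f(x_2) = 5.840278, coefficient = 2
x_3 = 2.7500, f(x_3) = 7.562500, coefficient = 2
x_4 = 3.0833, f(x_4) = 9.506944, coefficient = 2
x_5 = 3.4167, f(x_5) = 11.673611, coefficient = 2
x_6 = 3.7500, f(x_6) = 14.062500, coefficient = 1

I ≈ (0.333333/2) × 94.972222 = 15.828704
Exact value: 15.791667
Error: 0.037037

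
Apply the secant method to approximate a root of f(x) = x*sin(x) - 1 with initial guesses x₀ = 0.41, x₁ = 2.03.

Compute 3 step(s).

f(x) = x*sin(x) - 1
x₀ = 0.41, x₁ = 2.03

Secant formula: x_{n+1} = x_n - f(x_n)(x_n - x_{n-1})/(f(x_n) - f(x_{n-1}))

Iteration 1:
  f(0.410000) = -0.836570
  f(2.030000) = 0.819704
  x_2 = 2.030000 - 0.819704×(2.030000 - 0.410000)/(0.819704 - (-0.836570))
       = 1.228249
Iteration 2:
  f(2.030000) = 0.819704
  f(1.228249) = 0.156890
  x_3 = 1.228249 - 0.156890×(1.228249 - 2.030000)/(0.156890 - 0.819704)
       = 1.038472
Iteration 3:
  f(1.228249) = 0.156890
  f(1.038472) = -0.105222
  x_4 = 1.038472 - (-0.105222)×(1.038472 - 1.228249)/(-0.105222 - 0.156890)
       = 1.114656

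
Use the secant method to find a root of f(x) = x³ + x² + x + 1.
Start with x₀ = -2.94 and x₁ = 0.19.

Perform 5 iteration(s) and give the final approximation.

f(x) = x³ + x² + x + 1
x₀ = -2.94, x₁ = 0.19

Secant formula: x_{n+1} = x_n - f(x_n)(x_n - x_{n-1})/(f(x_n) - f(x_{n-1}))

Iteration 1:
  f(-2.940000) = -18.708584
  f(0.190000) = 1.232959
  x_2 = 0.190000 - 1.232959×(0.190000 - (-2.940000))/(1.232959 - (-18.708584))
       = -0.003524
Iteration 2:
  f(0.190000) = 1.232959
  f(-0.003524) = 0.996489
  x_3 = -0.003524 - 0.996489×(-0.003524 - 0.190000)/(0.996489 - 1.232959)
       = -0.819035
Iteration 3:
  f(-0.003524) = 0.996489
  f(-0.819035) = 0.302360
  x_4 = -0.819035 - 0.302360×(-0.819035 - (-0.003524))/(0.302360 - 0.996489)
       = -1.174268
Iteration 4:
  f(-0.819035) = 0.302360
  f(-1.174268) = -0.414568
  x_5 = -1.174268 - (-0.414568)×(-1.174268 - (-0.819035))/(-0.414568 - 0.302360)
       = -0.968852
Iteration 5:
  f(-1.174268) = -0.414568
  f(-0.968852) = 0.060385
  x_6 = -0.968852 - 0.060385×(-0.968852 - (-1.174268))/(0.060385 - (-0.414568))
       = -0.994969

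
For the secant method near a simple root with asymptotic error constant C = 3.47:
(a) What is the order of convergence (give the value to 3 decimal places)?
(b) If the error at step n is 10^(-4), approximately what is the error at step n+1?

(a) Secant method has superlinear convergence with order φ = (1+√5)/2 ≈ 1.618.
    This means |e_{n+1}| ≈ C|e_n|^1.618.

(b) With |e_n| = 10^(-4) and C = 3.47:
    |e_{n+1}| ≈ 3.47 × (10^(-4))^1.618 = 3.47 × 10^(-6.47)

(a) ≈ 1.618 (golden ratio); (b) |e_{n+1}| ≈ 1.170e-06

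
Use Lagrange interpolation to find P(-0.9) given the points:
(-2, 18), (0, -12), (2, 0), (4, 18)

Lagrange interpolation formula:
P(x) = Σ yᵢ × Lᵢ(x)
where Lᵢ(x) = Π_{j≠i} (x - xⱼ)/(xᵢ - xⱼ)

L_0(-0.9) = (-0.9 - 0)/(-2 - 0) × (-0.9 - 2)/(-2 - 2) × (-0.9 - 4)/(-2 - 4) = 0.266437
L_1(-0.9) = (-0.9 - (-2))/(0 - (-2)) × (-0.9 - 2)/(0 - 2) × (-0.9 - 4)/(0 - 4) = 0.976938
L_2(-0.9) = (-0.9 - (-2))/(2 - (-2)) × (-0.9 - 0)/(2 - 0) × (-0.9 - 4)/(2 - 4) = -0.303188
L_3(-0.9) = (-0.9 - (-2))/(4 - (-2)) × (-0.9 - 0)/(4 - 0) × (-0.9 - 2)/(4 - 2) = 0.059812

P(-0.9) = 18×L_0(-0.9) + (-12)×L_1(-0.9) + 0×L_2(-0.9) + 18×L_3(-0.9)
P(-0.9) = -5.850750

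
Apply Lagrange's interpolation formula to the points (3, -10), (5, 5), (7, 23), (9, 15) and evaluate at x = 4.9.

Lagrange interpolation formula:
P(x) = Σ yᵢ × Lᵢ(x)
where Lᵢ(x) = Π_{j≠i} (x - xⱼ)/(xᵢ - xⱼ)

L_0(4.9) = (4.9 - 5)/(3 - 5) × (4.9 - 7)/(3 - 7) × (4.9 - 9)/(3 - 9) = 0.017937
L_1(4.9) = (4.9 - 3)/(5 - 3) × (4.9 - 7)/(5 - 7) × (4.9 - 9)/(5 - 9) = 1.022437
L_2(4.9) = (4.9 - 3)/(7 - 3) × (4.9 - 5)/(7 - 5) × (4.9 - 9)/(7 - 9) = -0.048687
L_3(4.9) = (4.9 - 3)/(9 - 3) × (4.9 - 5)/(9 - 5) × (4.9 - 7)/(9 - 7) = 0.008312

P(4.9) = (-10)×L_0(4.9) + 5×L_1(4.9) + 23×L_2(4.9) + 15×L_3(4.9)
P(4.9) = 3.937688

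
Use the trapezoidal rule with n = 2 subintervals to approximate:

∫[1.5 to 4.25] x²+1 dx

f(x) = x²+1
a = 1.5, b = 4.25, n = 2
h = (b - a)/n = 1.375000

Trapezoidal rule: (h/2)[f(x₀) + 2f(x₁) + 2f(x₂) + ... + f(xₙ)]

x_0 = 1.5000, f(x_0) = 3.250000, coefficient = 1
x_1 = 2.8750, f(x_1) = 9.265625, coefficient = 2
x_2 = 4.2500, f(x_2) = 19.062500, coefficient = 1

I ≈ (1.375000/2) × 40.843750 = 28.080078
Exact value: 27.213542
Error: 0.866536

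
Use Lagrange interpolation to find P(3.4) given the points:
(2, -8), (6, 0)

Lagrange interpolation formula:
P(x) = Σ yᵢ × Lᵢ(x)
where Lᵢ(x) = Π_{j≠i} (x - xⱼ)/(xᵢ - xⱼ)

L_0(3.4) = (3.4 - 6)/(2 - 6) = 0.650000
L_1(3.4) = (3.4 - 2)/(6 - 2) = 0.350000

P(3.4) = (-8)×L_0(3.4) + 0×L_1(3.4)
P(3.4) = -5.200000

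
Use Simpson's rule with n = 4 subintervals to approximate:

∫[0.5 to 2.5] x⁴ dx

f(x) = x⁴
a = 0.5, b = 2.5, n = 4
h = (b - a)/n = 0.500000

Simpson's rule: (h/3)[f(x₀) + 4f(x₁) + 2f(x₂) + ... + f(xₙ)]

x_0 = 0.5000, f(x_0) = 0.062500, coefficient = 1
x_1 = 1.0000, f(x_1) = 1.000000, coefficient = 4
x_2 = 1.5000, f(x_2) = 5.062500, coefficient = 2
x_3 = 2.0000, f(x_3) = 16.000000, coefficient = 4
x_4 = 2.5000, f(x_4) = 39.062500, coefficient = 1

I ≈ (0.500000/3) × 117.250000 = 19.541667
Exact value: 19.525000
Error: 0.016667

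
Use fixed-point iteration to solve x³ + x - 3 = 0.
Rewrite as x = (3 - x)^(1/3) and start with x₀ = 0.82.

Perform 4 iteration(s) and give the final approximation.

Equation: x³ + x - 3 = 0
Fixed-point form: x = (3 - x)^(1/3)
x₀ = 0.82

x_1 = g(0.820000) = 1.296638
x_2 = g(1.296638) = 1.194269
x_3 = g(1.194269) = 1.217730
x_4 = g(1.217730) = 1.212433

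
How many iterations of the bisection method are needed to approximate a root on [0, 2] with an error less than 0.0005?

We need (b-a)/2^n ≤ 0.0005
(2 - 0)/2^n ≤ 0.0005
2/2^n ≤ 0.0005
2^n ≥ 4000
n ≥ log₂(4000) = 11.97
n ≥ 12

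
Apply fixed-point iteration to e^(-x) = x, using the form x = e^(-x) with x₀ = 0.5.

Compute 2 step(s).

Equation: e^(-x) = x
Fixed-point form: x = e^(-x)
x₀ = 0.5

x_1 = g(0.500000) = 0.606531
x_2 = g(0.606531) = 0.545239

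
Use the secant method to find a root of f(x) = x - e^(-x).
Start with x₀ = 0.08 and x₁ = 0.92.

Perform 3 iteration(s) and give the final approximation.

f(x) = x - e^(-x)
x₀ = 0.08, x₁ = 0.92

Secant formula: x_{n+1} = x_n - f(x_n)(x_n - x_{n-1})/(f(x_n) - f(x_{n-1}))

Iteration 1:
  f(0.080000) = -0.843116
  f(0.920000) = 0.521481
  x_2 = 0.920000 - 0.521481×(0.920000 - 0.080000)/(0.521481 - (-0.843116))
       = 0.598994
Iteration 2:
  f(0.920000) = 0.521481
  f(0.598994) = 0.049630
  x_3 = 0.598994 - 0.049630×(0.598994 - 0.920000)/(0.049630 - 0.521481)
       = 0.565230
Iteration 3:
  f(0.598994) = 0.049630
  f(0.565230) = -0.002999
  x_4 = 0.565230 - (-0.002999)×(0.565230 - 0.598994)/(-0.002999 - 0.049630)
       = 0.567154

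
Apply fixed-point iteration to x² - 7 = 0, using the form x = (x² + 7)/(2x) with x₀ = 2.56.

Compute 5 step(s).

Equation: x² - 7 = 0
Fixed-point form: x = (x² + 7)/(2x)
x₀ = 2.56

x_1 = g(2.560000) = 2.647187
x_2 = g(2.647187) = 2.645752
x_3 = g(2.645752) = 2.645751
x_4 = g(2.645751) = 2.645751
x_5 = g(2.645751) = 2.645751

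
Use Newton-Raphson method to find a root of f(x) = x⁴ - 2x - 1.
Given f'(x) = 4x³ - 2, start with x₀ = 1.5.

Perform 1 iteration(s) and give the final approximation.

f(x) = x⁴ - 2x - 1
f'(x) = 4x³ - 2
x₀ = 1.5

Newton-Raphson formula: x_{n+1} = x_n - f(x_n)/f'(x_n)

Iteration 1:
  f(1.500000) = 1.062500
  f'(1.500000) = 11.500000
  x_1 = 1.500000 - 1.062500/11.500000 = 1.407609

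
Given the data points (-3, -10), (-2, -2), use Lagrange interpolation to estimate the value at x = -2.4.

Lagrange interpolation formula:
P(x) = Σ yᵢ × Lᵢ(x)
where Lᵢ(x) = Π_{j≠i} (x - xⱼ)/(xᵢ - xⱼ)

L_0(-2.4) = (-2.4 - (-2))/(-3 - (-2)) = 0.400000
L_1(-2.4) = (-2.4 - (-3))/(-2 - (-3)) = 0.600000

P(-2.4) = (-10)×L_0(-2.4) + (-2)×L_1(-2.4)
P(-2.4) = -5.200000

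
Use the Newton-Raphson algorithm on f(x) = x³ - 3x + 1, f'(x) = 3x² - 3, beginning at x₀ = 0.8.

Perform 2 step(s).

f(x) = x³ - 3x + 1
f'(x) = 3x² - 3
x₀ = 0.8

Newton-Raphson formula: x_{n+1} = x_n - f(x_n)/f'(x_n)

Iteration 1:
  f(0.800000) = -0.888000
  f'(0.800000) = -1.080000
  x_1 = 0.800000 - (-0.888000)/(-1.080000) = -0.022222
Iteration 2:
  f(-0.022222) = 1.066656
  f'(-0.022222) = -2.998519
  x_2 = -0.022222 - 1.066656/(-2.998519) = 0.333505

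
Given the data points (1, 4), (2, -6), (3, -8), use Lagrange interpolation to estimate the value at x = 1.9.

Lagrange interpolation formula:
P(x) = Σ yᵢ × Lᵢ(x)
where Lᵢ(x) = Π_{j≠i} (x - xⱼ)/(xᵢ - xⱼ)

L_0(1.9) = (1.9 - 2)/(1 - 2) × (1.9 - 3)/(1 - 3) = 0.055000
L_1(1.9) = (1.9 - 1)/(2 - 1) × (1.9 - 3)/(2 - 3) = 0.990000
L_2(1.9) = (1.9 - 1)/(3 - 1) × (1.9 - 2)/(3 - 2) = -0.045000

P(1.9) = 4×L_0(1.9) + (-6)×L_1(1.9) + (-8)×L_2(1.9)
P(1.9) = -5.360000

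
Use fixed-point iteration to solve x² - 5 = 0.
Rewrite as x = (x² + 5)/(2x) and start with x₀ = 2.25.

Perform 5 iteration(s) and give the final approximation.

Equation: x² - 5 = 0
Fixed-point form: x = (x² + 5)/(2x)
x₀ = 2.25

x_1 = g(2.250000) = 2.236111
x_2 = g(2.236111) = 2.236068
x_3 = g(2.236068) = 2.236068
x_4 = g(2.236068) = 2.236068
x_5 = g(2.236068) = 2.236068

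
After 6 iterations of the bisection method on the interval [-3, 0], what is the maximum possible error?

Bisection error bound: |error| ≤ (b-a)/2^n
|error| ≤ (0 - (-3))/2^6 = 3/2^6
|error| ≤ 0.0468750000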